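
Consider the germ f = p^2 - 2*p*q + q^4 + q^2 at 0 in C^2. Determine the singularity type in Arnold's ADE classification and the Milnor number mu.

Type A_3, Milnor number mu = 3.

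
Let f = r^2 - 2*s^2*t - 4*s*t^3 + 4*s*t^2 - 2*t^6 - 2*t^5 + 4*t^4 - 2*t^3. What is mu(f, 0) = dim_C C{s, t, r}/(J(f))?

7

The Hessian of f at 0 is [[0, 0, 0], [0, 0, 0], [0, 0, 2]] with rank 1, so corank 2. A Groebner basis of the Jacobian ideal J(f) in C{s,t,r} is {s^3 + s^2/2 - 5*s*t^2/2 - 5*s*t/2 + 2*t^2, s^2*t + s^2/6 - 11*s*t^2/6 - 7*s*t/6 + t^2, s*t + t^3 - t^2, r}; counting standard monomials gives mu = 7. Corank 2; j^3 = -2*t*(s - t)^2 has shape L^2 M (L != M), so D-series; mu = 7 gives D_7.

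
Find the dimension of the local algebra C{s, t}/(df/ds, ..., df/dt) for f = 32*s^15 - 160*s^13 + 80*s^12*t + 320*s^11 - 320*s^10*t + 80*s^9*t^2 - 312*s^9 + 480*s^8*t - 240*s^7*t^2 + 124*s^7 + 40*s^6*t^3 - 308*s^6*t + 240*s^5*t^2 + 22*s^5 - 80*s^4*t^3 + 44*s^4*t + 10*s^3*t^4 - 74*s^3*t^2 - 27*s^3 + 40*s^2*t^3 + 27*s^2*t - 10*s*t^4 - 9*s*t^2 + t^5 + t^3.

8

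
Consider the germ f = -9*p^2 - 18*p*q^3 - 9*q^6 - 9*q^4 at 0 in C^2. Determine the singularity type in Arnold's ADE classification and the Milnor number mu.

Type A_{3}, Milnor number mu = 3.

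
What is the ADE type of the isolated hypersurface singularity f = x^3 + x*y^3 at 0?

E_7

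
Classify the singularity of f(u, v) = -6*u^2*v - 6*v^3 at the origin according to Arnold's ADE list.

D4

The Hessian of f at 0 is [[0, 0], [0, 0]] with rank 0, so corank 2. A Groebner basis of the Jacobian ideal J(f) in C{u,v} is {v^3, u^2 + 3*v^2, u*v}; counting standard monomials gives mu = 4. Corank 2; j^3 = -6*v*(u^2 + v^2) splits into three distinct lines over C (the quadratic factor has nonzero discriminant), so D_4.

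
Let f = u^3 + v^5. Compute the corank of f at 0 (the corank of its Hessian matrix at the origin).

2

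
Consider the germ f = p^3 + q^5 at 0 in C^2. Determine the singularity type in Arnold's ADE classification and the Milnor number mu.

Type E8, Milnor number mu = 8.

The Hessian of f at 0 has rank 0. Corank 2; j^3 = p^3 is a perfect cube, so E-series; the 5-jet and mu = 8 give E_8.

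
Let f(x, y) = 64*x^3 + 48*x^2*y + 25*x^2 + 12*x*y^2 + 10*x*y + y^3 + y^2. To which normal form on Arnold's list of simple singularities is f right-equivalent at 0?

A_{2}

The Hessian of f at 0 has rank 1. Corank 1: A-series; mu = 2 gives A_2.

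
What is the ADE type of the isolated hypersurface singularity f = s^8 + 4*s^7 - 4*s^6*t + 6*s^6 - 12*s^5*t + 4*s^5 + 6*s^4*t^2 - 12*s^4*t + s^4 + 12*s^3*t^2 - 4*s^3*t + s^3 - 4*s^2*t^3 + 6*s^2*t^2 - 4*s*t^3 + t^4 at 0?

E6

The Hessian of f at 0 has rank 0. Corank 2; j^3 = s^3 is a perfect cube, so E-series; the 4-jet and mu = 6 give E_6.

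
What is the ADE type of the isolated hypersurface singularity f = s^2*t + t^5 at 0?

D_6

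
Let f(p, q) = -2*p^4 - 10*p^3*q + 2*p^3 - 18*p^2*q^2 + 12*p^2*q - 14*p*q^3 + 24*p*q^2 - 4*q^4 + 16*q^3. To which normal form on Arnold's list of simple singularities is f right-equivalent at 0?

E_{7}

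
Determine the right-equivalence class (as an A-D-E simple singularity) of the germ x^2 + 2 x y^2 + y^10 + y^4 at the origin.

The Hessian of f at 0 has rank 1. Corank 1: A-series; mu = 9 gives A_9.

A9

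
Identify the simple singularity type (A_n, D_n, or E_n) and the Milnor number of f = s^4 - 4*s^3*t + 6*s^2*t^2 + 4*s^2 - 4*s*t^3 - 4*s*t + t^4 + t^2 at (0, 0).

The Hessian of f at 0 has rank 1. Corank 1: A-series; mu = 3 gives A_3.

Type A_3, Milnor number mu = 3.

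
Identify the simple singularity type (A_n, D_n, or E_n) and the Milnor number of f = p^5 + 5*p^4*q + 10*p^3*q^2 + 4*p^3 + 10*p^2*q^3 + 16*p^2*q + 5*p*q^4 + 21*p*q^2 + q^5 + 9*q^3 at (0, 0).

Type D_{6}, Milnor number mu = 6.

The Hessian of f at 0 is [[0, 0], [0, 0]] with rank 0, so corank 2. A Groebner basis of the Jacobian ideal J(f) in C{p,q} is {32*p*q/5 + q^4 + 48*q^2/5, p*q^2 + 3*q^3/2, p^2 + 5*p*q/2 + 3*q^2/2}; counting standard monomials gives mu = 6. Corank 2; j^3 = (p + q)*(2*p + 3*q)^2 has shape L^2 M (L != M), so D-series; mu = 6 gives D_6.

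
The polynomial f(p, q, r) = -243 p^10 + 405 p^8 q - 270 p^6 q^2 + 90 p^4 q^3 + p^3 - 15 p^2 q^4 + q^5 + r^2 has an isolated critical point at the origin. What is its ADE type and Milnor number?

The Hessian of f at 0 is [[0, 0, 0], [0, 0, 0], [0, 0, 2]] with rank 1, so corank 2. A Groebner basis of the Jacobian ideal J(f) in C{p,q,r} is {q^4, p^2, r}; counting standard monomials gives mu = 8. Corank 2; j^3 = p^3 is a perfect cube, so E-series; the 5-jet and mu = 8 give E_8.

Type E_{8}, Milnor number mu = 8.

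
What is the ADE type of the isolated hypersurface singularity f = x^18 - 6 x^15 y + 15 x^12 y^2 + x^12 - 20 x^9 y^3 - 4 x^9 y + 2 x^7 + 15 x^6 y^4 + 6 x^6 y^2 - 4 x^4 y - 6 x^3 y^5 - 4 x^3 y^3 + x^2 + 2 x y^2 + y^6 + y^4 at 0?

A5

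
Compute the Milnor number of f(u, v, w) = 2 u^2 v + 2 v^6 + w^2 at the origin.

7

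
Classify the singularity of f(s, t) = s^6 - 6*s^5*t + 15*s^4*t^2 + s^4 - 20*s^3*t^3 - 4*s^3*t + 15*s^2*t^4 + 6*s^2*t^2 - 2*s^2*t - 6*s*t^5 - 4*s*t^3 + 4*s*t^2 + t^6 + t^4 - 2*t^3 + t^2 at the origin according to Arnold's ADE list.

A5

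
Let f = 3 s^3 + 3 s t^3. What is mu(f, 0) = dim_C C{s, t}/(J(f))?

7

The Hessian of f at 0 is [[0, 0], [0, 0]] with rank 0, so corank 2. A Groebner basis of the Jacobian ideal J(f) in C{s,t} is {s^3, s*t^2, 3*s^2 + t^3}; counting standard monomials gives mu = 7. Corank 2; j^3 = 3*s^3 is a perfect cube, so E-series; the 4-jet and mu = 7 give E_7.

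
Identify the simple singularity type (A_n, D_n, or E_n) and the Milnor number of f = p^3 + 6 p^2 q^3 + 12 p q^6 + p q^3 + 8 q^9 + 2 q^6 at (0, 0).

The Hessian of f at 0 is [[0, 0], [0, 0]] with rank 0, so corank 2. A Groebner basis of the Jacobian ideal J(f) in C{p,q} is {p^3, p*q^2, 3*p^2 + q^3}; counting standard monomials gives mu = 7. Corank 2; j^3 = p^3 is a perfect cube, so E-series; the 4-jet and mu = 7 give E_7.

Type E_{7}, Milnor number mu = 7.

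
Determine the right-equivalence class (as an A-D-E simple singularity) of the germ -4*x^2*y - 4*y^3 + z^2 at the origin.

The Hessian of f at 0 has rank 1. Corank 2; j^3 = -4*y*(x^2 + y^2) splits into three distinct lines over C (the quadratic factor has nonzero discriminant), so D_4.

D_4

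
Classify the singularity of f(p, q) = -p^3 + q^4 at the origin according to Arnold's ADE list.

E_6

The Hessian of f at 0 is [[0, 0], [0, 0]] with rank 0, so corank 2. A Groebner basis of the Jacobian ideal J(f) in C{p,q} is {q^3, p^2}; counting standard monomials gives mu = 6. Corank 2; j^3 = -p^3 is a perfect cube, so E-series; the 4-jet and mu = 6 give E_6.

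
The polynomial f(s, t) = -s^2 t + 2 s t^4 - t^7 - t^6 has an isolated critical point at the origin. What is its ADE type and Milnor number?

Type D_{7}, Milnor number mu = 7.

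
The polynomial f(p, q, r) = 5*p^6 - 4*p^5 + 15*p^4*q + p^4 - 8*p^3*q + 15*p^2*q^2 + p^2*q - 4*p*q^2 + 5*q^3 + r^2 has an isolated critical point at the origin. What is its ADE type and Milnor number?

The Hessian of f at 0 has rank 1. Corank 2; j^3 = q*(p^2 - 4*p*q + 5*q^2) splits into three distinct lines over C (the quadratic factor has nonzero discriminant), so D_4.

Type D_4, Milnor number mu = 4.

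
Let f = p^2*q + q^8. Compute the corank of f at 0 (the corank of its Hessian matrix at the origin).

2

The Hessian at 0 is [[0, 0], [0, 0]] of rank 0; hence corank 2.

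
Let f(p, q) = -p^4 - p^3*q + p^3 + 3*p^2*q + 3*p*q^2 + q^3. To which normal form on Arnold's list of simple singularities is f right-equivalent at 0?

E7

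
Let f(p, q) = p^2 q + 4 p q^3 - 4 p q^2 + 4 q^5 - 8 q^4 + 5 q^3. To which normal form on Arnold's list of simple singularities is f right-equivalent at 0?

D_{4}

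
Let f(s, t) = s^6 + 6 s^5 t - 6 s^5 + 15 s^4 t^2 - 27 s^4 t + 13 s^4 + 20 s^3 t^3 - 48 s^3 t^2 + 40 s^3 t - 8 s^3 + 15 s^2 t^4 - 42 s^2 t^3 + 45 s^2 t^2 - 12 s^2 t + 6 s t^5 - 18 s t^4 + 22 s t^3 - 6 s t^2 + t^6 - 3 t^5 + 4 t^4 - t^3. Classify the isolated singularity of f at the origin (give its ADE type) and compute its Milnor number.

The Hessian of f at 0 has rank 0. Corank 2; j^3 = -(2*s + t)^3 is a perfect cube, so E-series; the 4-jet and mu = 6 give E_6.

Type E_{6}, Milnor number mu = 6.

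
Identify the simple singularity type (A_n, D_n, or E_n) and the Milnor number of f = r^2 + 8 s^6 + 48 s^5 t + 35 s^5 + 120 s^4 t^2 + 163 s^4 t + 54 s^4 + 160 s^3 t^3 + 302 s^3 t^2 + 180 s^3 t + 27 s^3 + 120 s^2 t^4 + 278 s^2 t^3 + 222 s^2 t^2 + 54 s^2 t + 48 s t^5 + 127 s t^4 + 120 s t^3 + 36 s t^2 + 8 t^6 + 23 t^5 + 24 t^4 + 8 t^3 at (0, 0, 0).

Type E_8, Milnor number mu = 8.

The Hessian of f at 0 has rank 1. Corank 2; j^3 = (3*s + 2*t)^3 is a perfect cube, so E-series; the 5-jet and mu = 8 give E_8.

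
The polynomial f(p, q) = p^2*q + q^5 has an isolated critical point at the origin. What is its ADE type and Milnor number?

Type D_{6}, Milnor number mu = 6.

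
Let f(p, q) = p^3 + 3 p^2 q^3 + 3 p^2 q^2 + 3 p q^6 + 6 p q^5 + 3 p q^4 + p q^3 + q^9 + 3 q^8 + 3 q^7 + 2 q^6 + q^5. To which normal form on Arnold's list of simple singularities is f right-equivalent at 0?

E7

The Hessian of f at 0 has rank 0. Corank 2; j^3 = p^3 is a perfect cube, so E-series; the 4-jet and mu = 7 give E_7.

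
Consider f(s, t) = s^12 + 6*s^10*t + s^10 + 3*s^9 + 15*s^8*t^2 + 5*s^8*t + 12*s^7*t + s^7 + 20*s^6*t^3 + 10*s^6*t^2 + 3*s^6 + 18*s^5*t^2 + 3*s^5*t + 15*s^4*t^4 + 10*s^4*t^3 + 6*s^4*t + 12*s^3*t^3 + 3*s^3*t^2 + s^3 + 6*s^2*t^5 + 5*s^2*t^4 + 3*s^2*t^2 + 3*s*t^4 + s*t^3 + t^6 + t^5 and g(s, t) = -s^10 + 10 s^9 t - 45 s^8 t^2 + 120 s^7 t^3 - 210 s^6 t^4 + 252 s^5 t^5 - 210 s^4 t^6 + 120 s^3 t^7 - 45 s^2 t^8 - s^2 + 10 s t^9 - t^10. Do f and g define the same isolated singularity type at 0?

No.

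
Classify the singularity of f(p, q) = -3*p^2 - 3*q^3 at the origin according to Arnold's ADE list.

The Hessian of f at 0 has rank 1. Corank 1: A-series; mu = 2 gives A_2.

A_2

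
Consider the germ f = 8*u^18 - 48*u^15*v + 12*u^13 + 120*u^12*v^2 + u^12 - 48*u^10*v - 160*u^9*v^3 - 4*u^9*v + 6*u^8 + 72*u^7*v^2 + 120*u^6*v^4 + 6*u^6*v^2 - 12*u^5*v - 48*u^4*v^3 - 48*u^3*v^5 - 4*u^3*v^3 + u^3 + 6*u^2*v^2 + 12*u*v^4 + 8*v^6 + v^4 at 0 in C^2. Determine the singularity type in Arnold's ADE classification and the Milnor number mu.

Type E_{6}, Milnor number mu = 6.

The Hessian of f at 0 is [[0, 0], [0, 0]] with rank 0, so corank 2. A Groebner basis of the Jacobian ideal J(f) in C{u,v} is {u^3, u^2*v, u^2/4 + u*v^2, v^3}; counting standard monomials gives mu = 6. Corank 2; j^3 = u^3 is a perfect cube, so E-series; the 4-jet and mu = 6 give E_6.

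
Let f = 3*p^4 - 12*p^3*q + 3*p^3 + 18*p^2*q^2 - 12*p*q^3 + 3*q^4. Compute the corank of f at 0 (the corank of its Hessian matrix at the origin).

2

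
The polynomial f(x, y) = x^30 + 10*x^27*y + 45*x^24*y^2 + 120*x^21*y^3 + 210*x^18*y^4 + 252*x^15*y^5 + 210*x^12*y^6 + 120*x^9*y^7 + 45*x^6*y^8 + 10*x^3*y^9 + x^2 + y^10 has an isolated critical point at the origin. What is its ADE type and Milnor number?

The Hessian of f at 0 has rank 1. Corank 1: A-series; mu = 9 gives A_9.

Type A9, Milnor number mu = 9.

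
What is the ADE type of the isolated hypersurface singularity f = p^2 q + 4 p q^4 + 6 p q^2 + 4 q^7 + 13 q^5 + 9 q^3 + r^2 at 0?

The Hessian of f at 0 is [[0, 0, 0], [0, 0, 0], [0, 0, 2]] with rank 1, so corank 2. A Groebner basis of the Jacobian ideal J(f) in C{p,q,r} is {p*q/2 + q^4 + 3*q^2/2, p*q^2 + 3*q^3, p^2 + 7*p*q/2 + 3*q^2/2, r}; counting standard monomials gives mu = 6. Corank 2; j^3 = q*(p + 3*q)^2 has shape L^2 M (L != M), so D-series; mu = 6 gives D_6.

D6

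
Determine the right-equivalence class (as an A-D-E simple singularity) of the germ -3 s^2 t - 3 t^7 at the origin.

D_{8}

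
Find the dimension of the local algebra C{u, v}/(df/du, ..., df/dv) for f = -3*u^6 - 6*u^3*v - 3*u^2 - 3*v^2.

1

The Hessian of f at 0 has rank 2. Corank 0: nondegenerate Morse point, so A_1.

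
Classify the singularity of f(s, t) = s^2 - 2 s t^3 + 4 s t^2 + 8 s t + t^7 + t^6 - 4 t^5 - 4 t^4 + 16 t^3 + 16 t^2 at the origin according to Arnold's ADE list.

A_{6}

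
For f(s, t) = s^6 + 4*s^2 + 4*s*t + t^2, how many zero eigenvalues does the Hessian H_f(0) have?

1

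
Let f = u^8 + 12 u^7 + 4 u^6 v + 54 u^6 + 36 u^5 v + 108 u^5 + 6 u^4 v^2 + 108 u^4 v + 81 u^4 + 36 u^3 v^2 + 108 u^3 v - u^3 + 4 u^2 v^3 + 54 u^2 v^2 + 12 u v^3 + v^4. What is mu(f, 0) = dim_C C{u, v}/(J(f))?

6

The Hessian of f at 0 has rank 0. Corank 2; j^3 = -u^3 is a perfect cube, so E-series; the 4-jet and mu = 6 give E_6.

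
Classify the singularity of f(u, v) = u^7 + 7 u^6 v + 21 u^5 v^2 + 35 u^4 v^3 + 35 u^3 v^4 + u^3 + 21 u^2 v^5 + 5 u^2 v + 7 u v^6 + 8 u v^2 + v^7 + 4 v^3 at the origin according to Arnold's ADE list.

D_{8}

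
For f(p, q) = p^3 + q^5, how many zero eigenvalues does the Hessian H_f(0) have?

2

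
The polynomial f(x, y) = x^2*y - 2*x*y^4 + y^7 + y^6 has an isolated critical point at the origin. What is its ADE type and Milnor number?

The Hessian of f at 0 is [[0, 0], [0, 0]] with rank 0, so corank 2. A Groebner basis of the Jacobian ideal J(f) in C{x,y} is {-x*y + y^4, x^3, x^2*y, x^2/6 + x*y^2}; counting standard monomials gives mu = 7. Corank 2; j^3 = x^2*y has shape L^2 M (L != M), so D-series; mu = 7 gives D_7.

Type D_7, Milnor number mu = 7.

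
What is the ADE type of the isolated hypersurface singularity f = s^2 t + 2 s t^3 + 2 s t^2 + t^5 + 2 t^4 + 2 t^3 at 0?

D_4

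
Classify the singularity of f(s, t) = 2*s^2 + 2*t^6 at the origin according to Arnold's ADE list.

A_5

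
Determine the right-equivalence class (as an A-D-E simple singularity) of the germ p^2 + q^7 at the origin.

A_{6}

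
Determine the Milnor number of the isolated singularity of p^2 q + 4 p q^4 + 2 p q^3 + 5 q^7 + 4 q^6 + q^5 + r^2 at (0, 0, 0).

8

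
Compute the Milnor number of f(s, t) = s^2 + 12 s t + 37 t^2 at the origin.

1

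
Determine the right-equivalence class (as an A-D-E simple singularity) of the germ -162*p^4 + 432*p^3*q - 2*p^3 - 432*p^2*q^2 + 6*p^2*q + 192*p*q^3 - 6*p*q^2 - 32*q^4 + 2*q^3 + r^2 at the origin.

E6

The Hessian of f at 0 has rank 1. Corank 2; j^3 = -2*(p - q)^3 is a perfect cube, so E-series; the 4-jet and mu = 6 give E_6.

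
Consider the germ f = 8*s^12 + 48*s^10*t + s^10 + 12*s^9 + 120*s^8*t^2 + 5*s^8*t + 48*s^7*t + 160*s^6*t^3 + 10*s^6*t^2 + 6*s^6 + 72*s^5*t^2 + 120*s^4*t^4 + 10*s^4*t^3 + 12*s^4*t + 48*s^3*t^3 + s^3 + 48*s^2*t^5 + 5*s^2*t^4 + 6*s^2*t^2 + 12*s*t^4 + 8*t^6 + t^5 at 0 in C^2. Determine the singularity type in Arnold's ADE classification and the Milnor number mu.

Type E8, Milnor number mu = 8.

The Hessian of f at 0 is [[0, 0], [0, 0]] with rank 0, so corank 2. A Groebner basis of the Jacobian ideal J(f) in C{s,t} is {t^4, s^3, s^2/4 + s*t^2}; counting standard monomials gives mu = 8. Corank 2; j^3 = s^3 is a perfect cube, so E-series; the 5-jet and mu = 8 give E_8.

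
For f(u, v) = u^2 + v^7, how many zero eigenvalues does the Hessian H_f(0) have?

Hessian at 0 has rank 1.

1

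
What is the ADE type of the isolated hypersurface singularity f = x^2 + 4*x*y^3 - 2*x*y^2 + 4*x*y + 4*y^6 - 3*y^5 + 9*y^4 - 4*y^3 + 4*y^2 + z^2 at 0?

The Hessian of f at 0 has rank 2. Corank 1: A-series; mu = 4 gives A_4.

A_{4}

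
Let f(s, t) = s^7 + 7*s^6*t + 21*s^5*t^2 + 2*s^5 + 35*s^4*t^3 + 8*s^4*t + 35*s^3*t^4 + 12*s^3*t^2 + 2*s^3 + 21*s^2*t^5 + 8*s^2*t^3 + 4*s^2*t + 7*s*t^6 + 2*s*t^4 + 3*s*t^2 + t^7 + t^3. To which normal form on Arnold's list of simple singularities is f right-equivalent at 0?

D4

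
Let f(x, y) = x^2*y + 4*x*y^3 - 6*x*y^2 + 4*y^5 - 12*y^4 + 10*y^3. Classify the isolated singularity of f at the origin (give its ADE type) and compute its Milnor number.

Type D_{4}, Milnor number mu = 4.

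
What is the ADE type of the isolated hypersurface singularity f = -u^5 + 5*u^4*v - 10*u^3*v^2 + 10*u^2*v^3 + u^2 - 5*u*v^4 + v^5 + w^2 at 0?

A_{4}

The Hessian of f at 0 has rank 2. Corank 1: A-series; mu = 4 gives A_4.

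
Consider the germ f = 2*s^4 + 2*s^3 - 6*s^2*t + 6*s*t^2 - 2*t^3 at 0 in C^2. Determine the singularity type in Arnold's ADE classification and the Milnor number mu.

The Hessian of f at 0 has rank 0. Corank 2; j^3 = 2*(s - t)^3 is a perfect cube, so E-series; the 4-jet and mu = 6 give E_6.

Type E6, Milnor number mu = 6.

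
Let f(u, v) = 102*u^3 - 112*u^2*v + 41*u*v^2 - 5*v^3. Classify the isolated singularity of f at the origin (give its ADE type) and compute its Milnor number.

Type D_{4}, Milnor number mu = 4.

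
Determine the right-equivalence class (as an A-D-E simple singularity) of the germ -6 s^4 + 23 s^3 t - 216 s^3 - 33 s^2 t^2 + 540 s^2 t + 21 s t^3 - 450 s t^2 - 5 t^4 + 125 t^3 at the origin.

The Hessian of f at 0 has rank 0. Corank 2; j^3 = -(6*s - 5*t)^3 is a perfect cube, so E-series; the 4-jet and mu = 7 give E_7.

E7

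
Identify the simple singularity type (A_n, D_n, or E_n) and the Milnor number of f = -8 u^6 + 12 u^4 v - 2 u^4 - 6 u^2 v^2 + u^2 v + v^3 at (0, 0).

The Hessian of f at 0 has rank 0. Corank 2; j^3 = v*(u^2 + v^2) splits into three distinct lines over C (the quadratic factor has nonzero discriminant), so D_4.

Type D_{4}, Milnor number mu = 4.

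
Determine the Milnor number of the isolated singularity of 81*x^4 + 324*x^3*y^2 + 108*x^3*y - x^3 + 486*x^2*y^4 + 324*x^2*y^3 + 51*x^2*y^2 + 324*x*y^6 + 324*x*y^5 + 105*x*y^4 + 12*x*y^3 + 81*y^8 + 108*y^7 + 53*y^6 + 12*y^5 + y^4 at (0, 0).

6

The Hessian of f at 0 has rank 0. Corank 2; j^3 = -x^3 is a perfect cube, so E-series; the 4-jet and mu = 6 give E_6.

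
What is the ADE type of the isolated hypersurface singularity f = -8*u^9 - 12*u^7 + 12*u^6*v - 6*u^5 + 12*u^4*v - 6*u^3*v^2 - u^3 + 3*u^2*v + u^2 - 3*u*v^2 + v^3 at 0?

The Hessian of f at 0 has rank 1. Corank 1: A-series; mu = 2 gives A_2.

A_{2}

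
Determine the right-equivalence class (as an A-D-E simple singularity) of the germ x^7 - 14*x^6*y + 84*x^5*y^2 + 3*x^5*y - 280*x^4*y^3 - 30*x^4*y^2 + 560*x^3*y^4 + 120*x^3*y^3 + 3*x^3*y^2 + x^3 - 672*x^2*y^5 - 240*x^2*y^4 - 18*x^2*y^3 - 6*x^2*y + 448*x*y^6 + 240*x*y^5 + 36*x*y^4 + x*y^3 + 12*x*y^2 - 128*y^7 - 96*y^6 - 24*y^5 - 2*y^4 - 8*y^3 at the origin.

E_{7}

The Hessian of f at 0 has rank 0. Corank 2; j^3 = (x - 2*y)^3 is a perfect cube, so E-series; the 4-jet and mu = 7 give E_7.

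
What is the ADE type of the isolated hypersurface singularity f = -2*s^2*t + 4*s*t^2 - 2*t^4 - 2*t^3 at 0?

D_{5}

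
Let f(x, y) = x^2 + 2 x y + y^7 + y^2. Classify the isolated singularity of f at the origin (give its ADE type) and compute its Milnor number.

Type A6, Milnor number mu = 6.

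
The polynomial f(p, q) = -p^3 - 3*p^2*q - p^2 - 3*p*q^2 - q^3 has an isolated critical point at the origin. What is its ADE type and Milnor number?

Type A_2, Milnor number mu = 2.

The Hessian of f at 0 has rank 1. Corank 1: A-series; mu = 2 gives A_2.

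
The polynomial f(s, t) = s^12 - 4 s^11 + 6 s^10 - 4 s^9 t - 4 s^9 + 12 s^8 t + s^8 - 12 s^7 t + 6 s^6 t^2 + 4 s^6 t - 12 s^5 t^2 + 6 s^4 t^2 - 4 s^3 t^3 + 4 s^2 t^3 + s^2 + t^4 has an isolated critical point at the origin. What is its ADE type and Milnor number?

Type A_{3}, Milnor number mu = 3.

The Hessian of f at 0 has rank 1. Corank 1: A-series; mu = 3 gives A_3.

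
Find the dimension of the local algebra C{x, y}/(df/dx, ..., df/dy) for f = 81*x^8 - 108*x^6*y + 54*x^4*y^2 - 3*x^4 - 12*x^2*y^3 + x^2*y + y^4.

The Hessian of f at 0 is [[0, 0], [0, 0]] with rank 0, so corank 2. A Groebner basis of the Jacobian ideal J(f) in C{x,y} is {x^3, x^2/4 + y^3, x*y}; counting standard monomials gives mu = 5. Corank 2; j^3 = x^2*y has shape L^2 M (L != M), so D-series; mu = 5 gives D_5.

5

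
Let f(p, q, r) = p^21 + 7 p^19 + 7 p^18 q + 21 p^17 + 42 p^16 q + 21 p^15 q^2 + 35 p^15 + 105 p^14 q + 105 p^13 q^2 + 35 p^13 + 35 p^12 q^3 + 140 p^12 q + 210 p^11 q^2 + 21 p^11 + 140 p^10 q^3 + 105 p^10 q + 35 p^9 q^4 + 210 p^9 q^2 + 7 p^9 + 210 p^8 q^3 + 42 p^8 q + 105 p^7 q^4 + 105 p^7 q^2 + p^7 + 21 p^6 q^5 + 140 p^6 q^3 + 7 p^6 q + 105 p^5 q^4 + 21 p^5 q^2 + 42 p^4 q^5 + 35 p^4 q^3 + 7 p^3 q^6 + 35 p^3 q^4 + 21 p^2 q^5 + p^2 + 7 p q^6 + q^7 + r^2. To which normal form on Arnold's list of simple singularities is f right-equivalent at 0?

The Hessian of f at 0 has rank 2. Corank 1: A-series; mu = 6 gives A_6.

A_{6}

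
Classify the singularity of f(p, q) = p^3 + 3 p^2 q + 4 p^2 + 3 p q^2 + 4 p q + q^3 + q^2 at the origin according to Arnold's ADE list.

The Hessian of f at 0 has rank 1. Corank 1: A-series; mu = 2 gives A_2.

A_2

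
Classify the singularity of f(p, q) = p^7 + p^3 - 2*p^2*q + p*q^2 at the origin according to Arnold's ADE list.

D_{8}

The Hessian of f at 0 has rank 0. Corank 2; j^3 = p*(p - q)^2 has shape L^2 M (L != M), so D-series; mu = 8 gives D_8.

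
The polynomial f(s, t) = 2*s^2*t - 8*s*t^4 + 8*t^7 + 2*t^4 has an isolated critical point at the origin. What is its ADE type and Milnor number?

The Hessian of f at 0 has rank 0. Corank 2; j^3 = 2*s^2*t has shape L^2 M (L != M), so D-series; mu = 5 gives D_5.

Type D5, Milnor number mu = 5.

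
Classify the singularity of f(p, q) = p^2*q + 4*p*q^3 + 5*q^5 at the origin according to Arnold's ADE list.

The Hessian of f at 0 has rank 0. Corank 2; j^3 = p^2*q has shape L^2 M (L != M), so D-series; mu = 6 gives D_6.

D_6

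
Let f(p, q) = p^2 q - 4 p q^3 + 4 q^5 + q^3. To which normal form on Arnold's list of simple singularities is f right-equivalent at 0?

D4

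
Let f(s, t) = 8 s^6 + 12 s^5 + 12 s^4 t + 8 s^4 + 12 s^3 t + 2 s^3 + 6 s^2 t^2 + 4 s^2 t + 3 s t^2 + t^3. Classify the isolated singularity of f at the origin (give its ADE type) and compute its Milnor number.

Type D_4, Milnor number mu = 4.

The Hessian of f at 0 is [[0, 0], [0, 0]] with rank 0, so corank 2. A Groebner basis of the Jacobian ideal J(f) in C{s,t} is {t^3, s^2 - 3*t^2/2, s*t + 3*t^2/2}; counting standard monomials gives mu = 4. Corank 2; j^3 = (s + t)*(2*s^2 + 2*s*t + t^2) splits into three distinct lines over C (the quadratic factor has nonzero discriminant), so D_4.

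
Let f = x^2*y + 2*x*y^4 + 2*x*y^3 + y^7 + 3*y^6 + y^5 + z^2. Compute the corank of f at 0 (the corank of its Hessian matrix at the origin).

The Hessian at 0 is [[0, 0, 0], [0, 0, 0], [0, 0, 2]] of rank 1; hence corank 2.

2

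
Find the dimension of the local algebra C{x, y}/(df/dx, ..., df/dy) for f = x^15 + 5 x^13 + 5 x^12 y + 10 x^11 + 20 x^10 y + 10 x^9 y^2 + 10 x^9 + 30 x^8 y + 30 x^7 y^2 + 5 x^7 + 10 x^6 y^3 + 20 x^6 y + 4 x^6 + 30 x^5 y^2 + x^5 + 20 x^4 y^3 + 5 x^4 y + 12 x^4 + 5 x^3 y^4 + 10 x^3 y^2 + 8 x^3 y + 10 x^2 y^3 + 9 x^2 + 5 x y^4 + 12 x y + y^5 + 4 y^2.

4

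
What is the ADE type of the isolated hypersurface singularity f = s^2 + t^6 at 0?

The Hessian of f at 0 has rank 1. Corank 1: A-series; mu = 5 gives A_5.

A_5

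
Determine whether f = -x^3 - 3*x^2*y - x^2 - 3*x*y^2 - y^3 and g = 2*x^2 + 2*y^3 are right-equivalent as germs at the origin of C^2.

Yes.

The Hessian of f at 0 has rank 1. Corank 1: A-series; mu = 2 gives A_2. The Hessian of g at 0 has rank 1. Corank 1: A-series; mu = 2 gives A_2. Both have type A_2, hence right-equivalent.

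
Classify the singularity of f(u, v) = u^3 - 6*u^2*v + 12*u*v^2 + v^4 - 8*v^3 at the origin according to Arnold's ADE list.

E_{6}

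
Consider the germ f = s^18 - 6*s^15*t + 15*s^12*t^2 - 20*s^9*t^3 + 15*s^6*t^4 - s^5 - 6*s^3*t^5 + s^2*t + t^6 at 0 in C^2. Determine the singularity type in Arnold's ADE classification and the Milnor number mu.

The Hessian of f at 0 has rank 0. Corank 2; j^3 = s^2*t has shape L^2 M (L != M), so D-series; mu = 7 gives D_7.

Type D7, Milnor number mu = 7.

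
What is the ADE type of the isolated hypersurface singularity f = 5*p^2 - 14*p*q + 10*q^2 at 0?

A_{1}

The Hessian of f at 0 has rank 2. Corank 0: nondegenerate Morse point, so A_1.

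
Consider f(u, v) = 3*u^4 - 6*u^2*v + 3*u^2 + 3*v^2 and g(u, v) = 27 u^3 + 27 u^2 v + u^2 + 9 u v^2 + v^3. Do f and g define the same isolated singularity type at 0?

No.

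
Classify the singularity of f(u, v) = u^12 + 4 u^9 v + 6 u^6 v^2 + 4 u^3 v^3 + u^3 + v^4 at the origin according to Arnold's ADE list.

E6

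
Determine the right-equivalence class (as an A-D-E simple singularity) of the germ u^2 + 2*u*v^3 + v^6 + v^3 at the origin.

The Hessian of f at 0 has rank 1. Corank 1: A-series; mu = 2 gives A_2.

A_{2}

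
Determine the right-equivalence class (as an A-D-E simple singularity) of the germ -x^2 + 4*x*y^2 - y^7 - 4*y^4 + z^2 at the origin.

A_6

The Hessian of f at 0 is [[-2, 0, 0], [0, 0, 0], [0, 0, 2]] with rank 2, so corank 1. A Groebner basis of the Jacobian ideal J(f) in C{x,y,z} is {x^3, -x/2 + y^2, z}; counting standard monomials gives mu = 6. Corank 1: A-series; mu = 6 gives A_6.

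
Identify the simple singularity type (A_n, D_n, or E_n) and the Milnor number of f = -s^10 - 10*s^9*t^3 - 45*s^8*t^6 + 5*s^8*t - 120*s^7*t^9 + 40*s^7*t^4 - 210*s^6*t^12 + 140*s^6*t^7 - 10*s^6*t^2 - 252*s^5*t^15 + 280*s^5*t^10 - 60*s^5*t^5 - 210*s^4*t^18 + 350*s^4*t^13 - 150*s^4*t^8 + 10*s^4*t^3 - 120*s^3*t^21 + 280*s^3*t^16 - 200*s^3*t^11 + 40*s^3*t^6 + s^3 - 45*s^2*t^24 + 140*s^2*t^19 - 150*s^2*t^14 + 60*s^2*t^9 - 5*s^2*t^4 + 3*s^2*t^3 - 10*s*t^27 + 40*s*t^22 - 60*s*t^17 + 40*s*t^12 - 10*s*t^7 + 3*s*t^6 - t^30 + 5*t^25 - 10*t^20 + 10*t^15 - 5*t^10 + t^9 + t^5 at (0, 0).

Type E_{8}, Milnor number mu = 8.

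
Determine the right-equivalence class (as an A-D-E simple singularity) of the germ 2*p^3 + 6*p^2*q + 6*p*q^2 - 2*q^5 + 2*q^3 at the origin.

The Hessian of f at 0 has rank 0. Corank 2; j^3 = 2*(p + q)^3 is a perfect cube, so E-series; the 5-jet and mu = 8 give E_8.

E_{8}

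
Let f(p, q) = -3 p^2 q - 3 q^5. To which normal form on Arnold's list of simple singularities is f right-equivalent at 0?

The Hessian of f at 0 has rank 0. Corank 2; j^3 = -3*p^2*q has shape L^2 M (L != M), so D-series; mu = 6 gives D_6.

D6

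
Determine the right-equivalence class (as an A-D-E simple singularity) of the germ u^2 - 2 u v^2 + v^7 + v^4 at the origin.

The Hessian of f at 0 has rank 1. Corank 1: A-series; mu = 6 gives A_6.

A6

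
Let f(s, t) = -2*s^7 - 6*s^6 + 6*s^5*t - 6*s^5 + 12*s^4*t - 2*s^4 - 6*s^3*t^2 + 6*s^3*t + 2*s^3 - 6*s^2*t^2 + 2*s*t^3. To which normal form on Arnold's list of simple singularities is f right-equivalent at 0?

E7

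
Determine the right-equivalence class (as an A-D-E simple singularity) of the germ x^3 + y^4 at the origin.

E_6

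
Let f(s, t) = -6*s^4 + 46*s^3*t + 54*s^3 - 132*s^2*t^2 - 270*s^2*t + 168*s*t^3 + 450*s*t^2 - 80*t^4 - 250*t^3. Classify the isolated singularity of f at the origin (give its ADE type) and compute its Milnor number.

Type E_7, Milnor number mu = 7.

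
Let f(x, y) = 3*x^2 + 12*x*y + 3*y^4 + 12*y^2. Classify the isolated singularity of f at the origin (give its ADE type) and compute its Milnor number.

Type A3, Milnor number mu = 3.

The Hessian of f at 0 is [[6, 12], [12, 24]] with rank 1, so corank 1. A Groebner basis of the Jacobian ideal J(f) in C{x,y} is {y^3, x + 2*y}; counting standard monomials gives mu = 3. Corank 1: A-series; mu = 3 gives A_3.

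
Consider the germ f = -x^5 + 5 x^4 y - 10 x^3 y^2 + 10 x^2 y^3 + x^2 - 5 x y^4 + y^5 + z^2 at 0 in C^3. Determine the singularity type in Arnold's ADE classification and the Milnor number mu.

Type A_{4}, Milnor number mu = 4.

The Hessian of f at 0 is [[2, 0, 0], [0, 0, 0], [0, 0, 2]] with rank 2, so corank 1. A Groebner basis of the Jacobian ideal J(f) in C{x,y,z} is {y^4, x, z}; counting standard monomials gives mu = 4. Corank 1: A-series; mu = 4 gives A_4.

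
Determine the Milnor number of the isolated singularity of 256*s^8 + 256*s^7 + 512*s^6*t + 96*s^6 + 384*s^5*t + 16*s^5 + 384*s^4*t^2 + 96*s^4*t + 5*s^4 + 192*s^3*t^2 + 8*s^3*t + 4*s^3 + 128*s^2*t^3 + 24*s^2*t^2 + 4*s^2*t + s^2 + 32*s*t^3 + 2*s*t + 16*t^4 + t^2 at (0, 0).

3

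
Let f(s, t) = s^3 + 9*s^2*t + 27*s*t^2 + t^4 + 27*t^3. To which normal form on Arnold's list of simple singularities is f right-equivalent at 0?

The Hessian of f at 0 has rank 0. Corank 2; j^3 = (s + 3*t)^3 is a perfect cube, so E-series; the 4-jet and mu = 6 give E_6.

E_6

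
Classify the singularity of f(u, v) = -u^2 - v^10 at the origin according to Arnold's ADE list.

The Hessian of f at 0 has rank 1. Corank 1: A-series; mu = 9 gives A_9.

A_9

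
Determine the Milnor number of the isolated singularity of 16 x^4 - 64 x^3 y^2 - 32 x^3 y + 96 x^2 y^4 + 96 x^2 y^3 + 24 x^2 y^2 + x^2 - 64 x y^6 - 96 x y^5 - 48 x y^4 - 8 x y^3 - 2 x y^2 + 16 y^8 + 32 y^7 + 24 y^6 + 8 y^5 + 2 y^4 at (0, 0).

3

The Hessian of f at 0 is [[2, 0], [0, 0]] with rank 1, so corank 1. A Groebner basis of the Jacobian ideal J(f) in C{x,y} is {x^2, x*y, -x + y^2}; counting standard monomials gives mu = 3. Corank 1: A-series; mu = 3 gives A_3.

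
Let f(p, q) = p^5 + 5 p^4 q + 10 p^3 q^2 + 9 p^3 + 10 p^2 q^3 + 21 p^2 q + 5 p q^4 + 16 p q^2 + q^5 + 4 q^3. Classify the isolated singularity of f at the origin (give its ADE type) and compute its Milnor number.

Type D_6, Milnor number mu = 6.

The Hessian of f at 0 has rank 0. Corank 2; j^3 = (p + q)*(3*p + 2*q)^2 has shape L^2 M (L != M), so D-series; mu = 6 gives D_6.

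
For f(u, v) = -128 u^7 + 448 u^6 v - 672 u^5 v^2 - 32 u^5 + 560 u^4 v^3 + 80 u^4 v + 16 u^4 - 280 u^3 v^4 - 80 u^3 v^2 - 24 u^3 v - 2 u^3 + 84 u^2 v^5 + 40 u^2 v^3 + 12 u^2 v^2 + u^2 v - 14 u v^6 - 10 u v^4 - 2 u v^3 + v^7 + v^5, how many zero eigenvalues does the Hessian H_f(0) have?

2

Hessian at 0 has rank 0.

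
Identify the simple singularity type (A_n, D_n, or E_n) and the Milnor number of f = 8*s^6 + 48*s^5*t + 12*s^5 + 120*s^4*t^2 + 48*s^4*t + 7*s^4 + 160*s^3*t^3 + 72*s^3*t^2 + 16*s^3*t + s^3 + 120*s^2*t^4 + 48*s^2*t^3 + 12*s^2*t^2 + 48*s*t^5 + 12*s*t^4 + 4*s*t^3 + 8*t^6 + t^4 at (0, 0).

Type E_{6}, Milnor number mu = 6.

The Hessian of f at 0 has rank 0. Corank 2; j^3 = s^3 is a perfect cube, so E-series; the 4-jet and mu = 6 give E_6.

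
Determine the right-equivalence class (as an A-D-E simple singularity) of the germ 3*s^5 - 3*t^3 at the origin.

E_8

The Hessian of f at 0 has rank 0. Corank 2; j^3 = -3*t^3 is a perfect cube, so E-series; the 5-jet and mu = 8 give E_8.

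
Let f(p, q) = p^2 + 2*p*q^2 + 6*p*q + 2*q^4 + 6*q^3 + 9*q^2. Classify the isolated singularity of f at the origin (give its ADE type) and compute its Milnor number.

The Hessian of f at 0 is [[2, 6], [6, 18]] with rank 1, so corank 1. A Groebner basis of the Jacobian ideal J(f) in C{p,q} is {p^2 + 9*p + 27*q, p*q - 3*p - 9*q, p + q^2 + 3*q}; counting standard monomials gives mu = 3. Corank 1: A-series; mu = 3 gives A_3.

Type A_{3}, Milnor number mu = 3.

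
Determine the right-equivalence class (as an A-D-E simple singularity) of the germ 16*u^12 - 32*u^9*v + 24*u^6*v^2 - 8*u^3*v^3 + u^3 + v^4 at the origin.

The Hessian of f at 0 has rank 0. Corank 2; j^3 = u^3 is a perfect cube, so E-series; the 4-jet and mu = 6 give E_6.

E6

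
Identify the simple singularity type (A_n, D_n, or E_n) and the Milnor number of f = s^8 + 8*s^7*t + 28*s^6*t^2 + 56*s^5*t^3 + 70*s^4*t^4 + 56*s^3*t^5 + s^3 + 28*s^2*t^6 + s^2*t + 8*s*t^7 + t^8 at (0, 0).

The Hessian of f at 0 has rank 0. Corank 2; j^3 = s^2*(s + t) has shape L^2 M (L != M), so D-series; mu = 9 gives D_9.

Type D_{9}, Milnor number mu = 9.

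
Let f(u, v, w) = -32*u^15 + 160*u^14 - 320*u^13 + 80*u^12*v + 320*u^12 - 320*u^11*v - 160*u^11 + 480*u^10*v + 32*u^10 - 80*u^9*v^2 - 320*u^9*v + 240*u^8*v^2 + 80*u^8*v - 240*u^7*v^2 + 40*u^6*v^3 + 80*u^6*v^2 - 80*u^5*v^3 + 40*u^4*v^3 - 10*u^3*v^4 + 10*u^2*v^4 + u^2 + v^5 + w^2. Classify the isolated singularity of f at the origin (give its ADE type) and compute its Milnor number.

Type A4, Milnor number mu = 4.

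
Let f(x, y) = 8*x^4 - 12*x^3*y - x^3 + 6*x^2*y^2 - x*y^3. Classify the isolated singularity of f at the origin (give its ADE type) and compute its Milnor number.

Type E_7, Milnor number mu = 7.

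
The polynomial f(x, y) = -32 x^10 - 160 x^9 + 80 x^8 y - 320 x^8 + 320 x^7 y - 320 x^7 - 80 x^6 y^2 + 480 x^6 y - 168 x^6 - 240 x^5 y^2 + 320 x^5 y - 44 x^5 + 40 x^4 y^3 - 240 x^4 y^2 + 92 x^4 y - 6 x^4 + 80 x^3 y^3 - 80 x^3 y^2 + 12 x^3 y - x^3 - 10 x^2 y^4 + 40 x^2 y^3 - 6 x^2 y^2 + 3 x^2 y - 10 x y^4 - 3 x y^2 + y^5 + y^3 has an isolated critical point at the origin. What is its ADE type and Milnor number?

The Hessian of f at 0 is [[0, 0], [0, 0]] with rank 0, so corank 2. A Groebner basis of the Jacobian ideal J(f) in C{x,y} is {7*x^2/48 + x*y^3 + 7*x*y^2/12 - 7*x*y/24 - 7*y^3/12 + 7*y^2/48, x^2/6 + 2*x*y^2/3 - x*y/3 + y^4 - 2*y^3/3 + y^2/6, x^3 + x^2/4 - 2*x*y^2 - x*y/2 + y^3 + y^2/4, x^2*y + x^2/12 - 5*x*y^2/3 - x*y/6 + 2*y^3/3 + y^2/12}; counting standard monomials gives mu = 8. Corank 2; j^3 = -(x - y)^3 is a perfect cube, so E-series; the 5-jet and mu = 8 give E_8.

Type E8, Milnor number mu = 8.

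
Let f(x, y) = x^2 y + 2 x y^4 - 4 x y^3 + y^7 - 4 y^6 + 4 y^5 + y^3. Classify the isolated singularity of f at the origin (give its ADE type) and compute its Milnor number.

The Hessian of f at 0 is [[0, 0], [0, 0]] with rank 0, so corank 2. A Groebner basis of the Jacobian ideal J(f) in C{x,y} is {y^3, x^2 + 3*y^2, x*y}; counting standard monomials gives mu = 4. Corank 2; j^3 = y*(x^2 + y^2) splits into three distinct lines over C (the quadratic factor has nonzero discriminant), so D_4.

Type D_4, Milnor number mu = 4.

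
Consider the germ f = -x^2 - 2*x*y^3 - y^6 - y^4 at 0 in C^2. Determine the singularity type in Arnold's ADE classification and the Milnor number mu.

Type A_3, Milnor number mu = 3.

The Hessian of f at 0 has rank 1. Corank 1: A-series; mu = 3 gives A_3.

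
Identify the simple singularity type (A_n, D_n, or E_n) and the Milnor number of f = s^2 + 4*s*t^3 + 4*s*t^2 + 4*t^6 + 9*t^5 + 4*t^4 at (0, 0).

Type A_{4}, Milnor number mu = 4.

The Hessian of f at 0 is [[2, 0], [0, 0]] with rank 1, so corank 1. A Groebner basis of the Jacobian ideal J(f) in C{s,t} is {s/2 + t^3 + t^2, s^2, s*t - s - 2*t^2}; counting standard monomials gives mu = 4. Corank 1: A-series; mu = 4 gives A_4.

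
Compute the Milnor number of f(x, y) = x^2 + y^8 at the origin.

7

The Hessian of f at 0 has rank 1. Corank 1: A-series; mu = 7 gives A_7.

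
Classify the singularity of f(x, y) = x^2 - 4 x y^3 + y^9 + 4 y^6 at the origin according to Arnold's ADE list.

The Hessian of f at 0 is [[2, 0], [0, 0]] with rank 1, so corank 1. A Groebner basis of the Jacobian ideal J(f) in C{x,y} is {x^2*y^2, x^3, -x/2 + y^3}; counting standard monomials gives mu = 8. Corank 1: A-series; mu = 8 gives A_8.

A_8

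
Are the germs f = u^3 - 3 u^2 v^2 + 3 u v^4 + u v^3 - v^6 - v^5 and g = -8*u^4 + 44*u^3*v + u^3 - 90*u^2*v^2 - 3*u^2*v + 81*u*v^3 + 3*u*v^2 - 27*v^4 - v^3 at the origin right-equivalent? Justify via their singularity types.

Yes.

The Hessian of f at 0 has rank 0. Corank 2; j^3 = u^3 is a perfect cube, so E-series; the 4-jet and mu = 7 give E_7. The Hessian of g at 0 has rank 0. Corank 2; j^3 = (u - v)^3 is a perfect cube, so E-series; the 4-jet and mu = 7 give E_7. Both have type E_7, hence right-equivalent.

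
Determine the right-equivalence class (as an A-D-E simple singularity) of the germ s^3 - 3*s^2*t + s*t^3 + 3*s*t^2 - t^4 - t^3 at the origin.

The Hessian of f at 0 has rank 0. Corank 2; j^3 = (s - t)^3 is a perfect cube, so E-series; the 4-jet and mu = 7 give E_7.

E7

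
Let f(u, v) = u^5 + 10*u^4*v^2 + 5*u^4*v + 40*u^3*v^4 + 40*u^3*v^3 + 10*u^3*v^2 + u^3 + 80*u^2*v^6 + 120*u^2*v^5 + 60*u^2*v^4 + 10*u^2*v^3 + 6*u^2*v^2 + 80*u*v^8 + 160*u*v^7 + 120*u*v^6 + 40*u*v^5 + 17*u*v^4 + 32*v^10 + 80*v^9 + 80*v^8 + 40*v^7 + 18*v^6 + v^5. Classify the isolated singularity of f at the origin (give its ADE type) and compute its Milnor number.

Type E_{8}, Milnor number mu = 8.

The Hessian of f at 0 has rank 0. Corank 2; j^3 = u^3 is a perfect cube, so E-series; the 5-jet and mu = 8 give E_8.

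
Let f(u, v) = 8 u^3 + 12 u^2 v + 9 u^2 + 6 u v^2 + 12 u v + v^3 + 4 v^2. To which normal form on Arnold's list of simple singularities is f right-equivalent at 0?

The Hessian of f at 0 has rank 1. Corank 1: A-series; mu = 2 gives A_2.

A_{2}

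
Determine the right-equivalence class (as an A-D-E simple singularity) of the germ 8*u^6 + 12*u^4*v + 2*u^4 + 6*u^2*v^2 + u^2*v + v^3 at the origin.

The Hessian of f at 0 is [[0, 0], [0, 0]] with rank 0, so corank 2. A Groebner basis of the Jacobian ideal J(f) in C{u,v} is {v^3, u^2 + 3*v^2, u*v}; counting standard monomials gives mu = 4. Corank 2; j^3 = v*(u^2 + v^2) splits into three distinct lines over C (the quadratic factor has nonzero discriminant), so D_4.

D_4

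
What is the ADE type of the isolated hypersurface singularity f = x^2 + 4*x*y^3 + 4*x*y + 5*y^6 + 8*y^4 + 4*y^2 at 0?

A_{5}

The Hessian of f at 0 is [[2, 4], [4, 8]] with rank 1, so corank 1. A Groebner basis of the Jacobian ideal J(f) in C{x,y} is {x*y^2 - x - 2*y, x/2 + y^3 + y, x^2 + 4*x*y + 4*y^2}; counting standard monomials gives mu = 5. Corank 1: A-series; mu = 5 gives A_5.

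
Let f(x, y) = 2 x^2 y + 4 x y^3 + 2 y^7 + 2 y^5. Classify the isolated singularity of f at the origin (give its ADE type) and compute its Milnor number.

The Hessian of f at 0 has rank 0. Corank 2; j^3 = 2*x^2*y has shape L^2 M (L != M), so D-series; mu = 8 gives D_8.

Type D_8, Milnor number mu = 8.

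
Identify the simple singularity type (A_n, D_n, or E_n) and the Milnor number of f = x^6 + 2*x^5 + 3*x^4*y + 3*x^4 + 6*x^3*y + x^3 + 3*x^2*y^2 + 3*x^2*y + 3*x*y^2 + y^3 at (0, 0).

The Hessian of f at 0 has rank 0. Corank 2; j^3 = (x + y)^3 is a perfect cube, so E-series; the 5-jet and mu = 8 give E_8.

Type E_8, Milnor number mu = 8.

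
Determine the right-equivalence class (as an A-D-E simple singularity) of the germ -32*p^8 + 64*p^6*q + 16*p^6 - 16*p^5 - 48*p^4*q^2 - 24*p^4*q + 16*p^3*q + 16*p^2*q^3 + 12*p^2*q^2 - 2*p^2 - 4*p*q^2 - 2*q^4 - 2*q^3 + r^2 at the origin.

The Hessian of f at 0 has rank 2. Corank 1: A-series; mu = 2 gives A_2.

A_{2}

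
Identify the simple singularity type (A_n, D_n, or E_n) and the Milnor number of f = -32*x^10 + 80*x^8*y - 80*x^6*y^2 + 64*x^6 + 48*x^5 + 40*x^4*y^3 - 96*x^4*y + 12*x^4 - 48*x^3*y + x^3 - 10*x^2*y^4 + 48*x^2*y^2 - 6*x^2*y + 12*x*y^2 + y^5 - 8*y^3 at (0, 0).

Type E8, Milnor number mu = 8.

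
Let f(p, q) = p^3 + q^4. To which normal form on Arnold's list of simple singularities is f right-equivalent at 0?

The Hessian of f at 0 is [[0, 0], [0, 0]] with rank 0, so corank 2. A Groebner basis of the Jacobian ideal J(f) in C{p,q} is {q^3, p^2}; counting standard monomials gives mu = 6. Corank 2; j^3 = p^3 is a perfect cube, so E-series; the 4-jet and mu = 6 give E_6.

E_6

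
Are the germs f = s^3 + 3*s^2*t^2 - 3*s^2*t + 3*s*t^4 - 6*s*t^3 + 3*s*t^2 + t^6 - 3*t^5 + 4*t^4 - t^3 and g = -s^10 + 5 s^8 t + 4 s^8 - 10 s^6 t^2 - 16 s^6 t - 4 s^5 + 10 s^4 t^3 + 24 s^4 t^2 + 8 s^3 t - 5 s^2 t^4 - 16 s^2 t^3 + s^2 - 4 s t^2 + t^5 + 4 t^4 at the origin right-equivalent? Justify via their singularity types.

The Hessian of f at 0 has rank 0. Corank 2; j^3 = (s - t)^3 is a perfect cube, so E-series; the 4-jet and mu = 6 give E_6. The Hessian of g at 0 has rank 1. Corank 1: A-series; mu = 4 gives A_4. f is E_6 but g is A_4, hence not right-equivalent.

No.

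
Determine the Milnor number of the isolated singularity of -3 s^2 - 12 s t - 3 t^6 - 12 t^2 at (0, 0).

5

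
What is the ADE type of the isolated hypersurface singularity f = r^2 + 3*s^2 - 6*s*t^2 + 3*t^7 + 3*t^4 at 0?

The Hessian of f at 0 has rank 2. Corank 1: A-series; mu = 6 gives A_6.

A_6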